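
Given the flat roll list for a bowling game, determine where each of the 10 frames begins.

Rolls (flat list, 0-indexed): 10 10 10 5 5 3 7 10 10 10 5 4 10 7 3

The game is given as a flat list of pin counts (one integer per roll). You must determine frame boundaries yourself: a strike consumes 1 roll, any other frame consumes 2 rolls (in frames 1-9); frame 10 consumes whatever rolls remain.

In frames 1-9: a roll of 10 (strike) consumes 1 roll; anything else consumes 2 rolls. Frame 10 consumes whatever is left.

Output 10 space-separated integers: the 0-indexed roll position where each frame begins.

Frame 1 starts at roll index 0: roll=10 (strike), consumes 1 roll
Frame 2 starts at roll index 1: roll=10 (strike), consumes 1 roll
Frame 3 starts at roll index 2: roll=10 (strike), consumes 1 roll
Frame 4 starts at roll index 3: rolls=5,5 (sum=10), consumes 2 rolls
Frame 5 starts at roll index 5: rolls=3,7 (sum=10), consumes 2 rolls
Frame 6 starts at roll index 7: roll=10 (strike), consumes 1 roll
Frame 7 starts at roll index 8: roll=10 (strike), consumes 1 roll
Frame 8 starts at roll index 9: roll=10 (strike), consumes 1 roll
Frame 9 starts at roll index 10: rolls=5,4 (sum=9), consumes 2 rolls
Frame 10 starts at roll index 12: 3 remaining rolls

Answer: 0 1 2 3 5 7 8 9 10 12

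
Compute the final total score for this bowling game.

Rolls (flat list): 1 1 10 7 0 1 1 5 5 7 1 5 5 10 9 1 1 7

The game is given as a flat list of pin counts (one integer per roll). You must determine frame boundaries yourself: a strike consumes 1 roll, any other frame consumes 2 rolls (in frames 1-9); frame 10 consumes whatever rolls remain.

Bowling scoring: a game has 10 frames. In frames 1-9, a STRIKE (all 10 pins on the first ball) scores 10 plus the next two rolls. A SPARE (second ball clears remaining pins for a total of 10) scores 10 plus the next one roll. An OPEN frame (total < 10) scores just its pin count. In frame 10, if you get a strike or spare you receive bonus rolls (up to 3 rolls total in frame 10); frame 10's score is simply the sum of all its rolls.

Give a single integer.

Answer: 112

Derivation:
Frame 1: OPEN (1+1=2). Cumulative: 2
Frame 2: STRIKE. 10 + next two rolls (7+0) = 17. Cumulative: 19
Frame 3: OPEN (7+0=7). Cumulative: 26
Frame 4: OPEN (1+1=2). Cumulative: 28
Frame 5: SPARE (5+5=10). 10 + next roll (7) = 17. Cumulative: 45
Frame 6: OPEN (7+1=8). Cumulative: 53
Frame 7: SPARE (5+5=10). 10 + next roll (10) = 20. Cumulative: 73
Frame 8: STRIKE. 10 + next two rolls (9+1) = 20. Cumulative: 93
Frame 9: SPARE (9+1=10). 10 + next roll (1) = 11. Cumulative: 104
Frame 10: OPEN. Sum of all frame-10 rolls (1+7) = 8. Cumulative: 112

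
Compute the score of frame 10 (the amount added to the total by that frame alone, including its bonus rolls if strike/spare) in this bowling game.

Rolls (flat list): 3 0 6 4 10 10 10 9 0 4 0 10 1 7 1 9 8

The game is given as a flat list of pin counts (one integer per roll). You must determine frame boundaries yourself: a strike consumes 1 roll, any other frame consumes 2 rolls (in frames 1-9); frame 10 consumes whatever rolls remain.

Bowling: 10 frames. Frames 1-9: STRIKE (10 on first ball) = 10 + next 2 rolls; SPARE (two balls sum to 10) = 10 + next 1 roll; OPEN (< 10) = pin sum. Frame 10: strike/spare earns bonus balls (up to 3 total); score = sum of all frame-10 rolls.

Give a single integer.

Frame 1: OPEN (3+0=3). Cumulative: 3
Frame 2: SPARE (6+4=10). 10 + next roll (10) = 20. Cumulative: 23
Frame 3: STRIKE. 10 + next two rolls (10+10) = 30. Cumulative: 53
Frame 4: STRIKE. 10 + next two rolls (10+9) = 29. Cumulative: 82
Frame 5: STRIKE. 10 + next two rolls (9+0) = 19. Cumulative: 101
Frame 6: OPEN (9+0=9). Cumulative: 110
Frame 7: OPEN (4+0=4). Cumulative: 114
Frame 8: STRIKE. 10 + next two rolls (1+7) = 18. Cumulative: 132
Frame 9: OPEN (1+7=8). Cumulative: 140
Frame 10: SPARE. Sum of all frame-10 rolls (1+9+8) = 18. Cumulative: 158

Answer: 18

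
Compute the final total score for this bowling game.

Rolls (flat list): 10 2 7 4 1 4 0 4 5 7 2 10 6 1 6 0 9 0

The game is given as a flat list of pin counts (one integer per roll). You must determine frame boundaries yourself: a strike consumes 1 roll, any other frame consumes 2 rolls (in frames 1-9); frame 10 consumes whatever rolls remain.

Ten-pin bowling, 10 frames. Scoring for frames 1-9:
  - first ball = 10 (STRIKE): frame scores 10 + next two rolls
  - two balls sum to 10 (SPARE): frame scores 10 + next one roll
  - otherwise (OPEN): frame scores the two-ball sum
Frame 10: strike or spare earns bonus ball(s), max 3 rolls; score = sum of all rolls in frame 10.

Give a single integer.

Frame 1: STRIKE. 10 + next two rolls (2+7) = 19. Cumulative: 19
Frame 2: OPEN (2+7=9). Cumulative: 28
Frame 3: OPEN (4+1=5). Cumulative: 33
Frame 4: OPEN (4+0=4). Cumulative: 37
Frame 5: OPEN (4+5=9). Cumulative: 46
Frame 6: OPEN (7+2=9). Cumulative: 55
Frame 7: STRIKE. 10 + next two rolls (6+1) = 17. Cumulative: 72
Frame 8: OPEN (6+1=7). Cumulative: 79
Frame 9: OPEN (6+0=6). Cumulative: 85
Frame 10: OPEN. Sum of all frame-10 rolls (9+0) = 9. Cumulative: 94

Answer: 94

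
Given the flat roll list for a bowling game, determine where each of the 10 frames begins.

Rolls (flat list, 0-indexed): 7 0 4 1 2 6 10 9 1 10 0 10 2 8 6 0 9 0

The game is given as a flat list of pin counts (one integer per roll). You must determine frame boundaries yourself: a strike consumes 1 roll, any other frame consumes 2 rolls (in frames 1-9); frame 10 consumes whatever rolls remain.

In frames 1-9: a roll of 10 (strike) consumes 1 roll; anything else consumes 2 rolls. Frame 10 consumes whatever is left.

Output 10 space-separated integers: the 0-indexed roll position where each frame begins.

Frame 1 starts at roll index 0: rolls=7,0 (sum=7), consumes 2 rolls
Frame 2 starts at roll index 2: rolls=4,1 (sum=5), consumes 2 rolls
Frame 3 starts at roll index 4: rolls=2,6 (sum=8), consumes 2 rolls
Frame 4 starts at roll index 6: roll=10 (strike), consumes 1 roll
Frame 5 starts at roll index 7: rolls=9,1 (sum=10), consumes 2 rolls
Frame 6 starts at roll index 9: roll=10 (strike), consumes 1 roll
Frame 7 starts at roll index 10: rolls=0,10 (sum=10), consumes 2 rolls
Frame 8 starts at roll index 12: rolls=2,8 (sum=10), consumes 2 rolls
Frame 9 starts at roll index 14: rolls=6,0 (sum=6), consumes 2 rolls
Frame 10 starts at roll index 16: 2 remaining rolls

Answer: 0 2 4 6 7 9 10 12 14 16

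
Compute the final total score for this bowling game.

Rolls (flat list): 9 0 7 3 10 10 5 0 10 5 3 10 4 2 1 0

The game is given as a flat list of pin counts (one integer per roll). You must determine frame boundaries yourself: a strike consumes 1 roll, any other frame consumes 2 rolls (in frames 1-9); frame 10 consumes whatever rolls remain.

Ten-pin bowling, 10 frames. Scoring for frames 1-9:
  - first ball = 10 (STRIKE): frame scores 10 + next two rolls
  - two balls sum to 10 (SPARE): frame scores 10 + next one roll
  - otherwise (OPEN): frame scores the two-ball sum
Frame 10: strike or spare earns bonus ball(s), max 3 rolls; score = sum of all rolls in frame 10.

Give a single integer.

Frame 1: OPEN (9+0=9). Cumulative: 9
Frame 2: SPARE (7+3=10). 10 + next roll (10) = 20. Cumulative: 29
Frame 3: STRIKE. 10 + next two rolls (10+5) = 25. Cumulative: 54
Frame 4: STRIKE. 10 + next two rolls (5+0) = 15. Cumulative: 69
Frame 5: OPEN (5+0=5). Cumulative: 74
Frame 6: STRIKE. 10 + next two rolls (5+3) = 18. Cumulative: 92
Frame 7: OPEN (5+3=8). Cumulative: 100
Frame 8: STRIKE. 10 + next two rolls (4+2) = 16. Cumulative: 116
Frame 9: OPEN (4+2=6). Cumulative: 122
Frame 10: OPEN. Sum of all frame-10 rolls (1+0) = 1. Cumulative: 123

Answer: 123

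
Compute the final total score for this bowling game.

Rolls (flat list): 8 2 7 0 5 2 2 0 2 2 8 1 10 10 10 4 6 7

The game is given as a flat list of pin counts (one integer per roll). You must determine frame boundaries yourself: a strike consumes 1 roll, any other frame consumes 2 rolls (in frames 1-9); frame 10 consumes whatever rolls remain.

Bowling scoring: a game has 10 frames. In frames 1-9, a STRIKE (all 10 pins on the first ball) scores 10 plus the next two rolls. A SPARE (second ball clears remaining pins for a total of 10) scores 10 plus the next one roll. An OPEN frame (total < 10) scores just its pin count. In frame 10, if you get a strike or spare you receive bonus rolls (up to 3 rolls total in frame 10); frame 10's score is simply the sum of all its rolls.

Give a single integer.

Answer: 137

Derivation:
Frame 1: SPARE (8+2=10). 10 + next roll (7) = 17. Cumulative: 17
Frame 2: OPEN (7+0=7). Cumulative: 24
Frame 3: OPEN (5+2=7). Cumulative: 31
Frame 4: OPEN (2+0=2). Cumulative: 33
Frame 5: OPEN (2+2=4). Cumulative: 37
Frame 6: OPEN (8+1=9). Cumulative: 46
Frame 7: STRIKE. 10 + next two rolls (10+10) = 30. Cumulative: 76
Frame 8: STRIKE. 10 + next two rolls (10+4) = 24. Cumulative: 100
Frame 9: STRIKE. 10 + next two rolls (4+6) = 20. Cumulative: 120
Frame 10: SPARE. Sum of all frame-10 rolls (4+6+7) = 17. Cumulative: 137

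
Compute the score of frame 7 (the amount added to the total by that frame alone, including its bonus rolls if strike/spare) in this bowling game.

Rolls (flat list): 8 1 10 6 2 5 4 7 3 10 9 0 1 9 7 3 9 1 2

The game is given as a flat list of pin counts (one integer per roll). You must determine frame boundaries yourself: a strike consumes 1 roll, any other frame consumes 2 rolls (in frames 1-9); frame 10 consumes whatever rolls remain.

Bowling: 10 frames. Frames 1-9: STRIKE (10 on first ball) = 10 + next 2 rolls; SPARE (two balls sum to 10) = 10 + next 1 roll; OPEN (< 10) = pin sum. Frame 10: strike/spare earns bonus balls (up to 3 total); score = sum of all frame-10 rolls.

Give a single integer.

Answer: 9

Derivation:
Frame 1: OPEN (8+1=9). Cumulative: 9
Frame 2: STRIKE. 10 + next two rolls (6+2) = 18. Cumulative: 27
Frame 3: OPEN (6+2=8). Cumulative: 35
Frame 4: OPEN (5+4=9). Cumulative: 44
Frame 5: SPARE (7+3=10). 10 + next roll (10) = 20. Cumulative: 64
Frame 6: STRIKE. 10 + next two rolls (9+0) = 19. Cumulative: 83
Frame 7: OPEN (9+0=9). Cumulative: 92
Frame 8: SPARE (1+9=10). 10 + next roll (7) = 17. Cumulative: 109
Frame 9: SPARE (7+3=10). 10 + next roll (9) = 19. Cumulative: 128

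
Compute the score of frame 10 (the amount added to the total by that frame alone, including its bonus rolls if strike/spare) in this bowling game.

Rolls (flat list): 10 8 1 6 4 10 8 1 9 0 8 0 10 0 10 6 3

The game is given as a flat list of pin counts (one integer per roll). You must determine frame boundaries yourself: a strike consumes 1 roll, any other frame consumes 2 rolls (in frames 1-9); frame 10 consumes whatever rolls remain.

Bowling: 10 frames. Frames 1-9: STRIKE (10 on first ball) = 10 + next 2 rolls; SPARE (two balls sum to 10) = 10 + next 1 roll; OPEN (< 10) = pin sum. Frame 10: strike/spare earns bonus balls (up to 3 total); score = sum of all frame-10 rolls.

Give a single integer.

Frame 1: STRIKE. 10 + next two rolls (8+1) = 19. Cumulative: 19
Frame 2: OPEN (8+1=9). Cumulative: 28
Frame 3: SPARE (6+4=10). 10 + next roll (10) = 20. Cumulative: 48
Frame 4: STRIKE. 10 + next two rolls (8+1) = 19. Cumulative: 67
Frame 5: OPEN (8+1=9). Cumulative: 76
Frame 6: OPEN (9+0=9). Cumulative: 85
Frame 7: OPEN (8+0=8). Cumulative: 93
Frame 8: STRIKE. 10 + next two rolls (0+10) = 20. Cumulative: 113
Frame 9: SPARE (0+10=10). 10 + next roll (6) = 16. Cumulative: 129
Frame 10: OPEN. Sum of all frame-10 rolls (6+3) = 9. Cumulative: 138

Answer: 9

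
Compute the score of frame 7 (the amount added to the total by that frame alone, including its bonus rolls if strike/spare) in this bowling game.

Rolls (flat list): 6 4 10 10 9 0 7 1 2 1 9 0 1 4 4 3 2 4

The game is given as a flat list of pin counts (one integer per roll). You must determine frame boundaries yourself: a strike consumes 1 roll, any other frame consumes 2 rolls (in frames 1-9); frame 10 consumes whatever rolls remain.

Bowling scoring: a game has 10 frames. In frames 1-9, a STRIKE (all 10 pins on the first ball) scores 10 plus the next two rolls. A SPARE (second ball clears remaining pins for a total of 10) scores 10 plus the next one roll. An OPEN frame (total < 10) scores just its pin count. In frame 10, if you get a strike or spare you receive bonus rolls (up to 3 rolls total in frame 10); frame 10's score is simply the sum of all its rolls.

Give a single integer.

Frame 1: SPARE (6+4=10). 10 + next roll (10) = 20. Cumulative: 20
Frame 2: STRIKE. 10 + next two rolls (10+9) = 29. Cumulative: 49
Frame 3: STRIKE. 10 + next two rolls (9+0) = 19. Cumulative: 68
Frame 4: OPEN (9+0=9). Cumulative: 77
Frame 5: OPEN (7+1=8). Cumulative: 85
Frame 6: OPEN (2+1=3). Cumulative: 88
Frame 7: OPEN (9+0=9). Cumulative: 97
Frame 8: OPEN (1+4=5). Cumulative: 102
Frame 9: OPEN (4+3=7). Cumulative: 109

Answer: 9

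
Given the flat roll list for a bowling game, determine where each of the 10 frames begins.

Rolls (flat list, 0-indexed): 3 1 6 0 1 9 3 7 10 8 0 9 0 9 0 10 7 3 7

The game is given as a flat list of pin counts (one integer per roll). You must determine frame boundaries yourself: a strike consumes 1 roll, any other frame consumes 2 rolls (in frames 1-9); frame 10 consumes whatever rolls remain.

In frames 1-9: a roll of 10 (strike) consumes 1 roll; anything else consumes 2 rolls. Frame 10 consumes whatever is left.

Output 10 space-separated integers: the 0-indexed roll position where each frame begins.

Answer: 0 2 4 6 8 9 11 13 15 16

Derivation:
Frame 1 starts at roll index 0: rolls=3,1 (sum=4), consumes 2 rolls
Frame 2 starts at roll index 2: rolls=6,0 (sum=6), consumes 2 rolls
Frame 3 starts at roll index 4: rolls=1,9 (sum=10), consumes 2 rolls
Frame 4 starts at roll index 6: rolls=3,7 (sum=10), consumes 2 rolls
Frame 5 starts at roll index 8: roll=10 (strike), consumes 1 roll
Frame 6 starts at roll index 9: rolls=8,0 (sum=8), consumes 2 rolls
Frame 7 starts at roll index 11: rolls=9,0 (sum=9), consumes 2 rolls
Frame 8 starts at roll index 13: rolls=9,0 (sum=9), consumes 2 rolls
Frame 9 starts at roll index 15: roll=10 (strike), consumes 1 roll
Frame 10 starts at roll index 16: 3 remaining rolls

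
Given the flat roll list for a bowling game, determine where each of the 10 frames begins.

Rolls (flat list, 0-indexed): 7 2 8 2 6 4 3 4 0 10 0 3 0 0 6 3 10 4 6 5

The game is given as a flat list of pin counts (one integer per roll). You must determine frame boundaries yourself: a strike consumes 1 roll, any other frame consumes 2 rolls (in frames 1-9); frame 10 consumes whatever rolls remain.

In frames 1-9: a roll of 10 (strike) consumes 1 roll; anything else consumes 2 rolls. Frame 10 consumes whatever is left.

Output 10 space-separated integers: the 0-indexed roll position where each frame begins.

Answer: 0 2 4 6 8 10 12 14 16 17

Derivation:
Frame 1 starts at roll index 0: rolls=7,2 (sum=9), consumes 2 rolls
Frame 2 starts at roll index 2: rolls=8,2 (sum=10), consumes 2 rolls
Frame 3 starts at roll index 4: rolls=6,4 (sum=10), consumes 2 rolls
Frame 4 starts at roll index 6: rolls=3,4 (sum=7), consumes 2 rolls
Frame 5 starts at roll index 8: rolls=0,10 (sum=10), consumes 2 rolls
Frame 6 starts at roll index 10: rolls=0,3 (sum=3), consumes 2 rolls
Frame 7 starts at roll index 12: rolls=0,0 (sum=0), consumes 2 rolls
Frame 8 starts at roll index 14: rolls=6,3 (sum=9), consumes 2 rolls
Frame 9 starts at roll index 16: roll=10 (strike), consumes 1 roll
Frame 10 starts at roll index 17: 3 remaining rolls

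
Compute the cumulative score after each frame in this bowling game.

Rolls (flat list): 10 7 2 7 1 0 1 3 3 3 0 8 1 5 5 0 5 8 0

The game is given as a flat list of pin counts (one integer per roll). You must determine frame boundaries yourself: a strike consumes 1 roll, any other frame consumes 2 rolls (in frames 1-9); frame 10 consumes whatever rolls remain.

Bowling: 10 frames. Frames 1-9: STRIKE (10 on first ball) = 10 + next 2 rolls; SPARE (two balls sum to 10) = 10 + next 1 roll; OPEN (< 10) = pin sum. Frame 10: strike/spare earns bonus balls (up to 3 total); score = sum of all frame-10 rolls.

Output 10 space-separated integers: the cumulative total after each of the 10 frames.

Frame 1: STRIKE. 10 + next two rolls (7+2) = 19. Cumulative: 19
Frame 2: OPEN (7+2=9). Cumulative: 28
Frame 3: OPEN (7+1=8). Cumulative: 36
Frame 4: OPEN (0+1=1). Cumulative: 37
Frame 5: OPEN (3+3=6). Cumulative: 43
Frame 6: OPEN (3+0=3). Cumulative: 46
Frame 7: OPEN (8+1=9). Cumulative: 55
Frame 8: SPARE (5+5=10). 10 + next roll (0) = 10. Cumulative: 65
Frame 9: OPEN (0+5=5). Cumulative: 70
Frame 10: OPEN. Sum of all frame-10 rolls (8+0) = 8. Cumulative: 78

Answer: 19 28 36 37 43 46 55 65 70 78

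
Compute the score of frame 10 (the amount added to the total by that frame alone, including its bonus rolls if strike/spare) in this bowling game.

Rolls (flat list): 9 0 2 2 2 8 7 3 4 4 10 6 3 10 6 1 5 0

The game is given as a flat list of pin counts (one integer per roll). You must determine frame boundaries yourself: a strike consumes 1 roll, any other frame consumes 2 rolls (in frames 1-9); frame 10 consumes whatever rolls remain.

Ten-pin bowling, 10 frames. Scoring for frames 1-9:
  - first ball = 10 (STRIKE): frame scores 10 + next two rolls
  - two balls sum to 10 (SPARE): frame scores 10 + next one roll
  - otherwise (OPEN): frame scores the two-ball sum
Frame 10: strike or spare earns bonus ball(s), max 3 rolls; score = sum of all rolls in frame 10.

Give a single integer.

Frame 1: OPEN (9+0=9). Cumulative: 9
Frame 2: OPEN (2+2=4). Cumulative: 13
Frame 3: SPARE (2+8=10). 10 + next roll (7) = 17. Cumulative: 30
Frame 4: SPARE (7+3=10). 10 + next roll (4) = 14. Cumulative: 44
Frame 5: OPEN (4+4=8). Cumulative: 52
Frame 6: STRIKE. 10 + next two rolls (6+3) = 19. Cumulative: 71
Frame 7: OPEN (6+3=9). Cumulative: 80
Frame 8: STRIKE. 10 + next two rolls (6+1) = 17. Cumulative: 97
Frame 9: OPEN (6+1=7). Cumulative: 104
Frame 10: OPEN. Sum of all frame-10 rolls (5+0) = 5. Cumulative: 109

Answer: 5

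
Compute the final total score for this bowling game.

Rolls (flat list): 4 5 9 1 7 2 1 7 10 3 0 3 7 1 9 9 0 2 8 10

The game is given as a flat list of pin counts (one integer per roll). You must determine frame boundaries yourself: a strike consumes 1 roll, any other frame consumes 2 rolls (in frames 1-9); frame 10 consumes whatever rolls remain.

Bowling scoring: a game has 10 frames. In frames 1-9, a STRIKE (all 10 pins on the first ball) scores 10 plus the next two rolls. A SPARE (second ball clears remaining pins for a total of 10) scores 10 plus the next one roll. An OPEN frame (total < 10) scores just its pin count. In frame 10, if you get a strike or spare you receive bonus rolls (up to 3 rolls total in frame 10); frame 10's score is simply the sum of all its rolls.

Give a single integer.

Frame 1: OPEN (4+5=9). Cumulative: 9
Frame 2: SPARE (9+1=10). 10 + next roll (7) = 17. Cumulative: 26
Frame 3: OPEN (7+2=9). Cumulative: 35
Frame 4: OPEN (1+7=8). Cumulative: 43
Frame 5: STRIKE. 10 + next two rolls (3+0) = 13. Cumulative: 56
Frame 6: OPEN (3+0=3). Cumulative: 59
Frame 7: SPARE (3+7=10). 10 + next roll (1) = 11. Cumulative: 70
Frame 8: SPARE (1+9=10). 10 + next roll (9) = 19. Cumulative: 89
Frame 9: OPEN (9+0=9). Cumulative: 98
Frame 10: SPARE. Sum of all frame-10 rolls (2+8+10) = 20. Cumulative: 118

Answer: 118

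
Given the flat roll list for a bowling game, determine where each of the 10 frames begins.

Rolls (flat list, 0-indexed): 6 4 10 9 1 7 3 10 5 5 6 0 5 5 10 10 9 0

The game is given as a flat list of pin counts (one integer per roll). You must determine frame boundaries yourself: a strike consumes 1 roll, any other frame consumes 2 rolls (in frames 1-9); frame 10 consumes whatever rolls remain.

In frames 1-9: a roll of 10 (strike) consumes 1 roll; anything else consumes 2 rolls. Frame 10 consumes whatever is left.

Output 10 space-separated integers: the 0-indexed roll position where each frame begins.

Answer: 0 2 3 5 7 8 10 12 14 15

Derivation:
Frame 1 starts at roll index 0: rolls=6,4 (sum=10), consumes 2 rolls
Frame 2 starts at roll index 2: roll=10 (strike), consumes 1 roll
Frame 3 starts at roll index 3: rolls=9,1 (sum=10), consumes 2 rolls
Frame 4 starts at roll index 5: rolls=7,3 (sum=10), consumes 2 rolls
Frame 5 starts at roll index 7: roll=10 (strike), consumes 1 roll
Frame 6 starts at roll index 8: rolls=5,5 (sum=10), consumes 2 rolls
Frame 7 starts at roll index 10: rolls=6,0 (sum=6), consumes 2 rolls
Frame 8 starts at roll index 12: rolls=5,5 (sum=10), consumes 2 rolls
Frame 9 starts at roll index 14: roll=10 (strike), consumes 1 roll
Frame 10 starts at roll index 15: 3 remaining rolls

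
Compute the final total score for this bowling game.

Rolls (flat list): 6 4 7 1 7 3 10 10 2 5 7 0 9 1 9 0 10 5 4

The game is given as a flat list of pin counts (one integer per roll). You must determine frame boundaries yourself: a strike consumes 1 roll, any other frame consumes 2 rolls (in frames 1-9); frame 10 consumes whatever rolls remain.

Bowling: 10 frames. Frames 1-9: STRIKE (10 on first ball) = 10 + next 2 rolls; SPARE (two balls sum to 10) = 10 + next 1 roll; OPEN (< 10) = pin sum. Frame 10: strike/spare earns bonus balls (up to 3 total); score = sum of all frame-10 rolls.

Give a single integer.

Answer: 145

Derivation:
Frame 1: SPARE (6+4=10). 10 + next roll (7) = 17. Cumulative: 17
Frame 2: OPEN (7+1=8). Cumulative: 25
Frame 3: SPARE (7+3=10). 10 + next roll (10) = 20. Cumulative: 45
Frame 4: STRIKE. 10 + next two rolls (10+2) = 22. Cumulative: 67
Frame 5: STRIKE. 10 + next two rolls (2+5) = 17. Cumulative: 84
Frame 6: OPEN (2+5=7). Cumulative: 91
Frame 7: OPEN (7+0=7). Cumulative: 98
Frame 8: SPARE (9+1=10). 10 + next roll (9) = 19. Cumulative: 117
Frame 9: OPEN (9+0=9). Cumulative: 126
Frame 10: STRIKE. Sum of all frame-10 rolls (10+5+4) = 19. Cumulative: 145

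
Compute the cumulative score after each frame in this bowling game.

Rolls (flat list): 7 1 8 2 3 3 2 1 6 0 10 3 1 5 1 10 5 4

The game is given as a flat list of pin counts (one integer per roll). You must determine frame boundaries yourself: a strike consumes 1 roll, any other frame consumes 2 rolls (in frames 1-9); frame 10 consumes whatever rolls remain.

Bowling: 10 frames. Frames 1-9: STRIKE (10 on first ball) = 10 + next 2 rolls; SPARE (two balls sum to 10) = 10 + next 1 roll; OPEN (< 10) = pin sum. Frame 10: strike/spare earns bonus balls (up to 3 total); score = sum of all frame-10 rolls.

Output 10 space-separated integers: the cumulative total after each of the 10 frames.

Frame 1: OPEN (7+1=8). Cumulative: 8
Frame 2: SPARE (8+2=10). 10 + next roll (3) = 13. Cumulative: 21
Frame 3: OPEN (3+3=6). Cumulative: 27
Frame 4: OPEN (2+1=3). Cumulative: 30
Frame 5: OPEN (6+0=6). Cumulative: 36
Frame 6: STRIKE. 10 + next two rolls (3+1) = 14. Cumulative: 50
Frame 7: OPEN (3+1=4). Cumulative: 54
Frame 8: OPEN (5+1=6). Cumulative: 60
Frame 9: STRIKE. 10 + next two rolls (5+4) = 19. Cumulative: 79
Frame 10: OPEN. Sum of all frame-10 rolls (5+4) = 9. Cumulative: 88

Answer: 8 21 27 30 36 50 54 60 79 88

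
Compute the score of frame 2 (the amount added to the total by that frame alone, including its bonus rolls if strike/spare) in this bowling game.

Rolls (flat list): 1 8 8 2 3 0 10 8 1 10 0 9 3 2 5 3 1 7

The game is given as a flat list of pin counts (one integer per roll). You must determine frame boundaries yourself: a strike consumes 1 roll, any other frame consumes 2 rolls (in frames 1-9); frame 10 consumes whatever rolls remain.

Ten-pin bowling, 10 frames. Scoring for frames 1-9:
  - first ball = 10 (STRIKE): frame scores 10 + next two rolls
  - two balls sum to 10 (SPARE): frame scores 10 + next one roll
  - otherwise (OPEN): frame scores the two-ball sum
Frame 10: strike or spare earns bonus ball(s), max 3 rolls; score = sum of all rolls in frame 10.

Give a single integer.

Frame 1: OPEN (1+8=9). Cumulative: 9
Frame 2: SPARE (8+2=10). 10 + next roll (3) = 13. Cumulative: 22
Frame 3: OPEN (3+0=3). Cumulative: 25
Frame 4: STRIKE. 10 + next two rolls (8+1) = 19. Cumulative: 44

Answer: 13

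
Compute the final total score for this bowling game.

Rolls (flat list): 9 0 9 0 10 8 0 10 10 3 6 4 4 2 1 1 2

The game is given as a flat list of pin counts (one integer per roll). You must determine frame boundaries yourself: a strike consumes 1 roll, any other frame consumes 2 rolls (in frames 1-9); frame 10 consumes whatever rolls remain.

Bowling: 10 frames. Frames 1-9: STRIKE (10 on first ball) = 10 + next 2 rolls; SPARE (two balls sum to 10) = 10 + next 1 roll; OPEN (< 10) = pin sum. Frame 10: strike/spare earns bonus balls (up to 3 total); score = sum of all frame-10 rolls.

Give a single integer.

Answer: 109

Derivation:
Frame 1: OPEN (9+0=9). Cumulative: 9
Frame 2: OPEN (9+0=9). Cumulative: 18
Frame 3: STRIKE. 10 + next two rolls (8+0) = 18. Cumulative: 36
Frame 4: OPEN (8+0=8). Cumulative: 44
Frame 5: STRIKE. 10 + next two rolls (10+3) = 23. Cumulative: 67
Frame 6: STRIKE. 10 + next two rolls (3+6) = 19. Cumulative: 86
Frame 7: OPEN (3+6=9). Cumulative: 95
Frame 8: OPEN (4+4=8). Cumulative: 103
Frame 9: OPEN (2+1=3). Cumulative: 106
Frame 10: OPEN. Sum of all frame-10 rolls (1+2) = 3. Cumulative: 109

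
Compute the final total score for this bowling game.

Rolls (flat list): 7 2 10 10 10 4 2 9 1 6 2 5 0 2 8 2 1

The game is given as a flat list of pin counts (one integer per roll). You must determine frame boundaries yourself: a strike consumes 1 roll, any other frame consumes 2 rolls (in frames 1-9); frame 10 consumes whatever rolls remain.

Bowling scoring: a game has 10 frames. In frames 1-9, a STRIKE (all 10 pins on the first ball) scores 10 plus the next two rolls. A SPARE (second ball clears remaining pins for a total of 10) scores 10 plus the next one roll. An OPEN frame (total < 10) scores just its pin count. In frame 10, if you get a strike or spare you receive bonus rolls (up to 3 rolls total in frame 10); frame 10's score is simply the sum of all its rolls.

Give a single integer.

Answer: 129

Derivation:
Frame 1: OPEN (7+2=9). Cumulative: 9
Frame 2: STRIKE. 10 + next two rolls (10+10) = 30. Cumulative: 39
Frame 3: STRIKE. 10 + next two rolls (10+4) = 24. Cumulative: 63
Frame 4: STRIKE. 10 + next two rolls (4+2) = 16. Cumulative: 79
Frame 5: OPEN (4+2=6). Cumulative: 85
Frame 6: SPARE (9+1=10). 10 + next roll (6) = 16. Cumulative: 101
Frame 7: OPEN (6+2=8). Cumulative: 109
Frame 8: OPEN (5+0=5). Cumulative: 114
Frame 9: SPARE (2+8=10). 10 + next roll (2) = 12. Cumulative: 126
Frame 10: OPEN. Sum of all frame-10 rolls (2+1) = 3. Cumulative: 129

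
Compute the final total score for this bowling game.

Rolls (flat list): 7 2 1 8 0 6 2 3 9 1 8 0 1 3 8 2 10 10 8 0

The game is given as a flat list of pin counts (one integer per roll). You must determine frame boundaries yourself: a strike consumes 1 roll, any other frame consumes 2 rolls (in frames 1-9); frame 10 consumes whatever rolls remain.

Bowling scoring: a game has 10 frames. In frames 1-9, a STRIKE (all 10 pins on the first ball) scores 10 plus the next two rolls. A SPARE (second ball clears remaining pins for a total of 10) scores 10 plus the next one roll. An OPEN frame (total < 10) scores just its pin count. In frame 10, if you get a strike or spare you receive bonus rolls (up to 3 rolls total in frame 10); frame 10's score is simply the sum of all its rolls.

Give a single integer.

Frame 1: OPEN (7+2=9). Cumulative: 9
Frame 2: OPEN (1+8=9). Cumulative: 18
Frame 3: OPEN (0+6=6). Cumulative: 24
Frame 4: OPEN (2+3=5). Cumulative: 29
Frame 5: SPARE (9+1=10). 10 + next roll (8) = 18. Cumulative: 47
Frame 6: OPEN (8+0=8). Cumulative: 55
Frame 7: OPEN (1+3=4). Cumulative: 59
Frame 8: SPARE (8+2=10). 10 + next roll (10) = 20. Cumulative: 79
Frame 9: STRIKE. 10 + next two rolls (10+8) = 28. Cumulative: 107
Frame 10: STRIKE. Sum of all frame-10 rolls (10+8+0) = 18. Cumulative: 125

Answer: 125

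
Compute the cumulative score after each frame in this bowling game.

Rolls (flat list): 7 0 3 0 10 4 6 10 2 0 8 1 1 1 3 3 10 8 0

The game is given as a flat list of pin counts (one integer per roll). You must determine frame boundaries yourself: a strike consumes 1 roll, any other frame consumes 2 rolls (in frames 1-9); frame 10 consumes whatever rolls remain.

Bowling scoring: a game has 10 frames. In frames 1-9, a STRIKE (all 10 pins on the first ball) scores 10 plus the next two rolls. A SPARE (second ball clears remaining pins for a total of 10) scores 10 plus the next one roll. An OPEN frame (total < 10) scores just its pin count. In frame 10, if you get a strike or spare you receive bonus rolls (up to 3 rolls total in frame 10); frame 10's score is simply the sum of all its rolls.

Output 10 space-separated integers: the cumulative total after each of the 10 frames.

Frame 1: OPEN (7+0=7). Cumulative: 7
Frame 2: OPEN (3+0=3). Cumulative: 10
Frame 3: STRIKE. 10 + next two rolls (4+6) = 20. Cumulative: 30
Frame 4: SPARE (4+6=10). 10 + next roll (10) = 20. Cumulative: 50
Frame 5: STRIKE. 10 + next two rolls (2+0) = 12. Cumulative: 62
Frame 6: OPEN (2+0=2). Cumulative: 64
Frame 7: OPEN (8+1=9). Cumulative: 73
Frame 8: OPEN (1+1=2). Cumulative: 75
Frame 9: OPEN (3+3=6). Cumulative: 81
Frame 10: STRIKE. Sum of all frame-10 rolls (10+8+0) = 18. Cumulative: 99

Answer: 7 10 30 50 62 64 73 75 81 99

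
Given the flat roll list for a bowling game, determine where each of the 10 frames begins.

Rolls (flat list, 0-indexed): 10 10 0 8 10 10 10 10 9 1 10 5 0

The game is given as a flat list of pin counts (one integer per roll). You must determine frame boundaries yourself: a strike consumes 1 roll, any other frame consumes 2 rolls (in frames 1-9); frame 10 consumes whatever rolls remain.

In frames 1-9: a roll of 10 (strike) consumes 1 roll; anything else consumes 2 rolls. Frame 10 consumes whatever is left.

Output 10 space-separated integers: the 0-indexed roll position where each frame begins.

Answer: 0 1 2 4 5 6 7 8 10 11

Derivation:
Frame 1 starts at roll index 0: roll=10 (strike), consumes 1 roll
Frame 2 starts at roll index 1: roll=10 (strike), consumes 1 roll
Frame 3 starts at roll index 2: rolls=0,8 (sum=8), consumes 2 rolls
Frame 4 starts at roll index 4: roll=10 (strike), consumes 1 roll
Frame 5 starts at roll index 5: roll=10 (strike), consumes 1 roll
Frame 6 starts at roll index 6: roll=10 (strike), consumes 1 roll
Frame 7 starts at roll index 7: roll=10 (strike), consumes 1 roll
Frame 8 starts at roll index 8: rolls=9,1 (sum=10), consumes 2 rolls
Frame 9 starts at roll index 10: roll=10 (strike), consumes 1 roll
Frame 10 starts at roll index 11: 2 remaining rolls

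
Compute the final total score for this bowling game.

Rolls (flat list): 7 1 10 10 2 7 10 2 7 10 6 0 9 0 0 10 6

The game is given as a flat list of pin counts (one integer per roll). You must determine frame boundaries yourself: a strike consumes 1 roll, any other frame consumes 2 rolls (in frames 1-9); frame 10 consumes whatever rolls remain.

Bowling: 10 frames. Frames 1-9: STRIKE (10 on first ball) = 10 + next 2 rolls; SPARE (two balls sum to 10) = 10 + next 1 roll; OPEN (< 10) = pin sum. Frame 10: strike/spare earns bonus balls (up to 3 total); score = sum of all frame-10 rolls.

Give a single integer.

Answer: 133

Derivation:
Frame 1: OPEN (7+1=8). Cumulative: 8
Frame 2: STRIKE. 10 + next two rolls (10+2) = 22. Cumulative: 30
Frame 3: STRIKE. 10 + next two rolls (2+7) = 19. Cumulative: 49
Frame 4: OPEN (2+7=9). Cumulative: 58
Frame 5: STRIKE. 10 + next two rolls (2+7) = 19. Cumulative: 77
Frame 6: OPEN (2+7=9). Cumulative: 86
Frame 7: STRIKE. 10 + next two rolls (6+0) = 16. Cumulative: 102
Frame 8: OPEN (6+0=6). Cumulative: 108
Frame 9: OPEN (9+0=9). Cumulative: 117
Frame 10: SPARE. Sum of all frame-10 rolls (0+10+6) = 16. Cumulative: 133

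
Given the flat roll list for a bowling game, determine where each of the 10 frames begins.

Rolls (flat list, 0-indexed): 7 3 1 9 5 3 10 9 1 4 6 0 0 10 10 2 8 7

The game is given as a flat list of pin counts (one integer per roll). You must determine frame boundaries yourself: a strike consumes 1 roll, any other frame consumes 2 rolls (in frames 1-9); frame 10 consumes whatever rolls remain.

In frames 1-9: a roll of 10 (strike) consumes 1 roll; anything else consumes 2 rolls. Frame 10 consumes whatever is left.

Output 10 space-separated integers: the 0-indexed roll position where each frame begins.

Answer: 0 2 4 6 7 9 11 13 14 15

Derivation:
Frame 1 starts at roll index 0: rolls=7,3 (sum=10), consumes 2 rolls
Frame 2 starts at roll index 2: rolls=1,9 (sum=10), consumes 2 rolls
Frame 3 starts at roll index 4: rolls=5,3 (sum=8), consumes 2 rolls
Frame 4 starts at roll index 6: roll=10 (strike), consumes 1 roll
Frame 5 starts at roll index 7: rolls=9,1 (sum=10), consumes 2 rolls
Frame 6 starts at roll index 9: rolls=4,6 (sum=10), consumes 2 rolls
Frame 7 starts at roll index 11: rolls=0,0 (sum=0), consumes 2 rolls
Frame 8 starts at roll index 13: roll=10 (strike), consumes 1 roll
Frame 9 starts at roll index 14: roll=10 (strike), consumes 1 roll
Frame 10 starts at roll index 15: 3 remaining rolls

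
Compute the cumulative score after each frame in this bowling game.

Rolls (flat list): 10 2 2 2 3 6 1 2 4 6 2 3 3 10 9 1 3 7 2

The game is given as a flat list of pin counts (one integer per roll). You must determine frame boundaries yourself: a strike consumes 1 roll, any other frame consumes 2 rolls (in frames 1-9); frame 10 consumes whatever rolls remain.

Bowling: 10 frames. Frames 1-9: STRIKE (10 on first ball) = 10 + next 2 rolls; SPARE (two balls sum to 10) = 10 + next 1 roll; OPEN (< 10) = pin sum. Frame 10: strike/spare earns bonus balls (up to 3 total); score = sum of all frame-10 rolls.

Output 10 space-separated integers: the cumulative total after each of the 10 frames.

Answer: 14 18 23 30 36 44 50 70 83 95

Derivation:
Frame 1: STRIKE. 10 + next two rolls (2+2) = 14. Cumulative: 14
Frame 2: OPEN (2+2=4). Cumulative: 18
Frame 3: OPEN (2+3=5). Cumulative: 23
Frame 4: OPEN (6+1=7). Cumulative: 30
Frame 5: OPEN (2+4=6). Cumulative: 36
Frame 6: OPEN (6+2=8). Cumulative: 44
Frame 7: OPEN (3+3=6). Cumulative: 50
Frame 8: STRIKE. 10 + next two rolls (9+1) = 20. Cumulative: 70
Frame 9: SPARE (9+1=10). 10 + next roll (3) = 13. Cumulative: 83
Frame 10: SPARE. Sum of all frame-10 rolls (3+7+2) = 12. Cumulative: 95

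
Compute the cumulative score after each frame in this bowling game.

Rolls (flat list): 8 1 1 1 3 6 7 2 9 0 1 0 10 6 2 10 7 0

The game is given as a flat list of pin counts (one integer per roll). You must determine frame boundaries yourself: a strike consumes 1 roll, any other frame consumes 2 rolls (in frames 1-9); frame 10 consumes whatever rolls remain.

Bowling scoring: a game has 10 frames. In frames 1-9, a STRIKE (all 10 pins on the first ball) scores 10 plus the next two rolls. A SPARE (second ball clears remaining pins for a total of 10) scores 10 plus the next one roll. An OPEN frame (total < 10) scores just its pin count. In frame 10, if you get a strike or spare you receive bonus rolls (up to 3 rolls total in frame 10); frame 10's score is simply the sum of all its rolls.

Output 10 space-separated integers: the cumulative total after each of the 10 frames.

Frame 1: OPEN (8+1=9). Cumulative: 9
Frame 2: OPEN (1+1=2). Cumulative: 11
Frame 3: OPEN (3+6=9). Cumulative: 20
Frame 4: OPEN (7+2=9). Cumulative: 29
Frame 5: OPEN (9+0=9). Cumulative: 38
Frame 6: OPEN (1+0=1). Cumulative: 39
Frame 7: STRIKE. 10 + next two rolls (6+2) = 18. Cumulative: 57
Frame 8: OPEN (6+2=8). Cumulative: 65
Frame 9: STRIKE. 10 + next two rolls (7+0) = 17. Cumulative: 82
Frame 10: OPEN. Sum of all frame-10 rolls (7+0) = 7. Cumulative: 89

Answer: 9 11 20 29 38 39 57 65 82 89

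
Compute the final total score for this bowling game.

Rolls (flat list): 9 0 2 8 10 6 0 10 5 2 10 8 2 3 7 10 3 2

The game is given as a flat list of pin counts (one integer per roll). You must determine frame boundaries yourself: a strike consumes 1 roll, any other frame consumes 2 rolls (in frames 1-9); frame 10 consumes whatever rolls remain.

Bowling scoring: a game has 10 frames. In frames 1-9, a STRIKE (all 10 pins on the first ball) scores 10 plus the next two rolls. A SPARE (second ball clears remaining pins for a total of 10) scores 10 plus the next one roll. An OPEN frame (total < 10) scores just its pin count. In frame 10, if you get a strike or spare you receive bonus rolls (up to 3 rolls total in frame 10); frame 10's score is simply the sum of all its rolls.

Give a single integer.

Frame 1: OPEN (9+0=9). Cumulative: 9
Frame 2: SPARE (2+8=10). 10 + next roll (10) = 20. Cumulative: 29
Frame 3: STRIKE. 10 + next two rolls (6+0) = 16. Cumulative: 45
Frame 4: OPEN (6+0=6). Cumulative: 51
Frame 5: STRIKE. 10 + next two rolls (5+2) = 17. Cumulative: 68
Frame 6: OPEN (5+2=7). Cumulative: 75
Frame 7: STRIKE. 10 + next two rolls (8+2) = 20. Cumulative: 95
Frame 8: SPARE (8+2=10). 10 + next roll (3) = 13. Cumulative: 108
Frame 9: SPARE (3+7=10). 10 + next roll (10) = 20. Cumulative: 128
Frame 10: STRIKE. Sum of all frame-10 rolls (10+3+2) = 15. Cumulative: 143

Answer: 143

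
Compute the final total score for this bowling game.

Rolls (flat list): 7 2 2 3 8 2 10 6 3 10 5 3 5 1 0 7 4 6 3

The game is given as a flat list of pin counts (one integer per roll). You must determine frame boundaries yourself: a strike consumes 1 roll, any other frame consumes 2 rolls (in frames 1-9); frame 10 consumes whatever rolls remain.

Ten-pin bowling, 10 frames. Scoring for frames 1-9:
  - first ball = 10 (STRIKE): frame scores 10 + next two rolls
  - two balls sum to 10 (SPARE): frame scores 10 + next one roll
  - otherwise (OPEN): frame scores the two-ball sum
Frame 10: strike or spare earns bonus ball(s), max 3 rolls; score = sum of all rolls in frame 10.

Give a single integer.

Answer: 114

Derivation:
Frame 1: OPEN (7+2=9). Cumulative: 9
Frame 2: OPEN (2+3=5). Cumulative: 14
Frame 3: SPARE (8+2=10). 10 + next roll (10) = 20. Cumulative: 34
Frame 4: STRIKE. 10 + next two rolls (6+3) = 19. Cumulative: 53
Frame 5: OPEN (6+3=9). Cumulative: 62
Frame 6: STRIKE. 10 + next two rolls (5+3) = 18. Cumulative: 80
Frame 7: OPEN (5+3=8). Cumulative: 88
Frame 8: OPEN (5+1=6). Cumulative: 94
Frame 9: OPEN (0+7=7). Cumulative: 101
Frame 10: SPARE. Sum of all frame-10 rolls (4+6+3) = 13. Cumulative: 114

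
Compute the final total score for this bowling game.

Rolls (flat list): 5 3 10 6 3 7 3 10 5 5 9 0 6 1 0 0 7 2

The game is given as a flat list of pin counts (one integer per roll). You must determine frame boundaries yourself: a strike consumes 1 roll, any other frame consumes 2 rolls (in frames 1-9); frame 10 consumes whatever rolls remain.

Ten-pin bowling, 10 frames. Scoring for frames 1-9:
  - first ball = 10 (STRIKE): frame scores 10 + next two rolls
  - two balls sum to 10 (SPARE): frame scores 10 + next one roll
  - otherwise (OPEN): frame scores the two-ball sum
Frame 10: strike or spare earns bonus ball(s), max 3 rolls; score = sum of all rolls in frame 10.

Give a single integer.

Answer: 120

Derivation:
Frame 1: OPEN (5+3=8). Cumulative: 8
Frame 2: STRIKE. 10 + next two rolls (6+3) = 19. Cumulative: 27
Frame 3: OPEN (6+3=9). Cumulative: 36
Frame 4: SPARE (7+3=10). 10 + next roll (10) = 20. Cumulative: 56
Frame 5: STRIKE. 10 + next two rolls (5+5) = 20. Cumulative: 76
Frame 6: SPARE (5+5=10). 10 + next roll (9) = 19. Cumulative: 95
Frame 7: OPEN (9+0=9). Cumulative: 104
Frame 8: OPEN (6+1=7). Cumulative: 111
Frame 9: OPEN (0+0=0). Cumulative: 111
Frame 10: OPEN. Sum of all frame-10 rolls (7+2) = 9. Cumulative: 120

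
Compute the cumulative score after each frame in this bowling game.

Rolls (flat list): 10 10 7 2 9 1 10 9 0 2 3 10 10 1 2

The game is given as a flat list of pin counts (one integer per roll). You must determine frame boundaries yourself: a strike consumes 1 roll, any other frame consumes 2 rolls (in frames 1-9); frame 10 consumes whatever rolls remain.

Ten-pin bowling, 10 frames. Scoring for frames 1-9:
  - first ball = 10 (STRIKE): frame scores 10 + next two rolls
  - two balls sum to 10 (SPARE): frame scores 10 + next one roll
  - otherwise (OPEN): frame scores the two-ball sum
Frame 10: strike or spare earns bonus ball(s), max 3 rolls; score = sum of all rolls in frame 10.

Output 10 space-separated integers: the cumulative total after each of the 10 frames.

Frame 1: STRIKE. 10 + next two rolls (10+7) = 27. Cumulative: 27
Frame 2: STRIKE. 10 + next two rolls (7+2) = 19. Cumulative: 46
Frame 3: OPEN (7+2=9). Cumulative: 55
Frame 4: SPARE (9+1=10). 10 + next roll (10) = 20. Cumulative: 75
Frame 5: STRIKE. 10 + next two rolls (9+0) = 19. Cumulative: 94
Frame 6: OPEN (9+0=9). Cumulative: 103
Frame 7: OPEN (2+3=5). Cumulative: 108
Frame 8: STRIKE. 10 + next two rolls (10+1) = 21. Cumulative: 129
Frame 9: STRIKE. 10 + next two rolls (1+2) = 13. Cumulative: 142
Frame 10: OPEN. Sum of all frame-10 rolls (1+2) = 3. Cumulative: 145

Answer: 27 46 55 75 94 103 108 129 142 145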